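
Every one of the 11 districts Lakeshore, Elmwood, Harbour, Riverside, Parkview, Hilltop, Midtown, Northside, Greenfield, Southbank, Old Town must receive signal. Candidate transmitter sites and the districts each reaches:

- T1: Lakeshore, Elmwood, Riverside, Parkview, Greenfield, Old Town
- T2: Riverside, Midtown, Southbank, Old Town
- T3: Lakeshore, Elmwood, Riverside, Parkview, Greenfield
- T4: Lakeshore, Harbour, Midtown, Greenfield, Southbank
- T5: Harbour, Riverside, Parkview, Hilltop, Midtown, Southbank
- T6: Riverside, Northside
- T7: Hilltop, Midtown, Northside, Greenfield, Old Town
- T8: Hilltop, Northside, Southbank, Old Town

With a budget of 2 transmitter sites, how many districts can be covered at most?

Choosing T1, T5 covers {Lakeshore, Elmwood, Harbour, Riverside, Parkview, Hilltop, Midtown, Greenfield, Southbank, Old Town} — 10 districts.
No choice of 2 transmitter sites does better; here Northside is left uncovered.

10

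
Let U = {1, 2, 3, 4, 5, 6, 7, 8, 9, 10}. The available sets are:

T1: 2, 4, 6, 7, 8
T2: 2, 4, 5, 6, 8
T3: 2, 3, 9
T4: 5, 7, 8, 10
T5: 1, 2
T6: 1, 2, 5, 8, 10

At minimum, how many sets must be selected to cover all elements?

T1, T3, T6 together cover {1, 2, 3, 4, 5, 6, 7, 8, 9, 10} — every element.
No 2 of the 6 sets cover everything (all 15 pairs fall short), so 3 is minimum.

3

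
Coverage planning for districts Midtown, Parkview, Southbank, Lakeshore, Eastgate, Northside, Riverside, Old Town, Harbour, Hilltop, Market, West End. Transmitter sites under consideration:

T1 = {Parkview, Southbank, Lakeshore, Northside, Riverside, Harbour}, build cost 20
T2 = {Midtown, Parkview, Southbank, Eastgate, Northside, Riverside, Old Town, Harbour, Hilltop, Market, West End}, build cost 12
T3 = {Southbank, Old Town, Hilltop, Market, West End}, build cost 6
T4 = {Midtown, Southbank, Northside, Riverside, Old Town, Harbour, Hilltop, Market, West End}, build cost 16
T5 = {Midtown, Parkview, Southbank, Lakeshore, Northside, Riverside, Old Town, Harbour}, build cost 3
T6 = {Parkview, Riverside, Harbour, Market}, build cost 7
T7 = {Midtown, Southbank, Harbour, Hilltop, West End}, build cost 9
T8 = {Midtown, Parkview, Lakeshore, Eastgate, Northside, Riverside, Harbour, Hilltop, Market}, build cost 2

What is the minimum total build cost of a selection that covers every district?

8

T3, T8 cover every district at build cost 6 + 2 = 8.
Any cover uses at least 2 transmitter sites; among all covering selections none totals below 8.
Greedy by coverage-per-build cost would pick T8, T5, T3 for 11 — worse than the optimum 8.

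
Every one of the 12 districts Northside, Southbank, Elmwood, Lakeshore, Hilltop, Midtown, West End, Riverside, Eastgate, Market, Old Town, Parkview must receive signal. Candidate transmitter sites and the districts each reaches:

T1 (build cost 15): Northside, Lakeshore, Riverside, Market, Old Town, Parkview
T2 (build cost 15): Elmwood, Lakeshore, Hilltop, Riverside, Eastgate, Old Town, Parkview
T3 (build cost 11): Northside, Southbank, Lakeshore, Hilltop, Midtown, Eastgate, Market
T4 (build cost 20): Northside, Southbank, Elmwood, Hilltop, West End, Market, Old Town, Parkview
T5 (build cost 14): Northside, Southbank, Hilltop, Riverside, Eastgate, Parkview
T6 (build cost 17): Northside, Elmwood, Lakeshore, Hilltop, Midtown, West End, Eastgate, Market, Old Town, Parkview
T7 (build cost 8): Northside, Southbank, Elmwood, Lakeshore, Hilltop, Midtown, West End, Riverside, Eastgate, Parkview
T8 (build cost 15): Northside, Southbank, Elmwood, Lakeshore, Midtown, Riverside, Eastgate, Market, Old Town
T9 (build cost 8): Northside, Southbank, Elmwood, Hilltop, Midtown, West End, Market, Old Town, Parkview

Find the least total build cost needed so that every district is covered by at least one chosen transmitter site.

16

T7, T9 cover every district at build cost 8 + 8 = 16.
Any cover uses at least 2 transmitter sites; among all covering selections none totals below 16.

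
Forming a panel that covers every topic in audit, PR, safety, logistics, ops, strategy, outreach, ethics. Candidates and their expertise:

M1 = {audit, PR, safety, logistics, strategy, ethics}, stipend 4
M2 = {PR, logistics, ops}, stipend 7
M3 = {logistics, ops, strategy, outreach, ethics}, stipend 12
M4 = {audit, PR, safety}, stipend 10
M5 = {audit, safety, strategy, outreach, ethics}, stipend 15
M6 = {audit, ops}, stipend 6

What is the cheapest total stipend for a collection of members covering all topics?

16

M1, M3 cover every topic at stipend 4 + 12 = 16.
Any cover uses at least 2 members; among all covering selections none totals below 16.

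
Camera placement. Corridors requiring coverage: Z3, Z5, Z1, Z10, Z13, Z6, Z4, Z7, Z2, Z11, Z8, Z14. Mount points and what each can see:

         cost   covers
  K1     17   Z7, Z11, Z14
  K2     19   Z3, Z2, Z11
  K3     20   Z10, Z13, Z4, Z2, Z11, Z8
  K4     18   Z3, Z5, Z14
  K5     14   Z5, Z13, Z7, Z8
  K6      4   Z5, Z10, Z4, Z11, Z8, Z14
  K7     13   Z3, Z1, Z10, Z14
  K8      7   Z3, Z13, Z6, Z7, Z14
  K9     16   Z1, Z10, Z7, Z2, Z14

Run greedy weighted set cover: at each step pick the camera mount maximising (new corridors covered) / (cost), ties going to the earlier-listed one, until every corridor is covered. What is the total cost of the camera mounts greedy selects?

27

Pick 1: K6 adds 6 new (Z5, Z10, Z4, Z11, Z8, Z14) at cost 4 (ratio 6/4).
Pick 2: K8 adds 4 new (Z3, Z13, Z6, Z7) at cost 7 (ratio 4/7).
Pick 3: K9 adds 2 new (Z1, Z2) at cost 16 (ratio 2/16).
Greedy total cost: 4 + 7 + 16 = 27.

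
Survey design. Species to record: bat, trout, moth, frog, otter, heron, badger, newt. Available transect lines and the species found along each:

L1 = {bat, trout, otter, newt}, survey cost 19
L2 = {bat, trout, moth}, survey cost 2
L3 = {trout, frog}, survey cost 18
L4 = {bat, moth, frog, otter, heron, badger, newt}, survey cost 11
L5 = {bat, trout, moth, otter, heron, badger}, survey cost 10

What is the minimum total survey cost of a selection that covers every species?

13

L2, L4 cover every species at survey cost 2 + 11 = 13.
Any cover uses at least 2 transects; among all covering selections none totals below 13.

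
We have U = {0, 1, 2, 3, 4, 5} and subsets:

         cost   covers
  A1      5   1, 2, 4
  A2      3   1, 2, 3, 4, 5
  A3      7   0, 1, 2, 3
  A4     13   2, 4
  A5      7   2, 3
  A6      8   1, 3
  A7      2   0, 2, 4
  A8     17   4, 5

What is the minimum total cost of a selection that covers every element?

A2, A7 cover every element at cost 3 + 2 = 5.
Any cover uses at least 2 sets; among all covering selections none totals below 5.

5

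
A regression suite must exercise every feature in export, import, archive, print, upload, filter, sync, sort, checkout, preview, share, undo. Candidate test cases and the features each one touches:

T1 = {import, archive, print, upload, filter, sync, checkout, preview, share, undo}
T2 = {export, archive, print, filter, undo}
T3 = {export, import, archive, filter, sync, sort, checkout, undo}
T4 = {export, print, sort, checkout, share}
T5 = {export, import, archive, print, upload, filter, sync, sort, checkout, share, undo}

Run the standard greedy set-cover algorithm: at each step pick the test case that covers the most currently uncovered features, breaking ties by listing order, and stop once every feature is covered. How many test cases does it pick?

2

Pick 1: T5 covers 11 new features (export, import, archive, print, upload, filter, sync, sort, checkout, share, undo).
Pick 2: T1 covers 1 new features (preview).
Greedy uses 2 test cases.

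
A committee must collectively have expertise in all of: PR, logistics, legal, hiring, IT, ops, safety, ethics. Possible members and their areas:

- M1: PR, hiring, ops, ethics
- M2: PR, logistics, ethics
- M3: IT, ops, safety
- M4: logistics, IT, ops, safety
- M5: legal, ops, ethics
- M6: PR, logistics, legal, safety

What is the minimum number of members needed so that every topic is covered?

M1, M3, M6 together cover {PR, logistics, legal, hiring, IT, ops, safety, ethics} — every topic.
No 2 of the 6 members cover everything (all 15 pairs fall short), so 3 is minimum.

3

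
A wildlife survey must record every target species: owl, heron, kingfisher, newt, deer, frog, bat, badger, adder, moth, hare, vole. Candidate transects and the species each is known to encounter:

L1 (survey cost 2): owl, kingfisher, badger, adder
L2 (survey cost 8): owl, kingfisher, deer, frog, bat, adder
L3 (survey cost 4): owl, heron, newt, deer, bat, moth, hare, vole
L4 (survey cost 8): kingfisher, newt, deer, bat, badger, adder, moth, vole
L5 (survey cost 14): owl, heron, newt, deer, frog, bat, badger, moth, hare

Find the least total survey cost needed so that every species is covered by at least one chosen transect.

14

L1, L2, L3 cover every species at survey cost 2 + 8 + 4 = 14.
Any cover uses at least 2 transects; among all covering selections none totals below 14.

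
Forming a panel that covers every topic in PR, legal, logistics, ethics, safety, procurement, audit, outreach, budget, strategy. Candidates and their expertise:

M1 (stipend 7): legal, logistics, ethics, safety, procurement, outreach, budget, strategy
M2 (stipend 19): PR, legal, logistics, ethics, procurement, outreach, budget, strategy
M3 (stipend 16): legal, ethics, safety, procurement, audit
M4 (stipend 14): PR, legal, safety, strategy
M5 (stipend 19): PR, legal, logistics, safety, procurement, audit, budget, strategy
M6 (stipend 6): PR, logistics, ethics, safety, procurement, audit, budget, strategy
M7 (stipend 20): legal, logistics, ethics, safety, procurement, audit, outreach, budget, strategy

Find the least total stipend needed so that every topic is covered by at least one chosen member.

M1, M6 cover every topic at stipend 7 + 6 = 13.
Any cover uses at least 2 members; among all covering selections none totals below 13.

13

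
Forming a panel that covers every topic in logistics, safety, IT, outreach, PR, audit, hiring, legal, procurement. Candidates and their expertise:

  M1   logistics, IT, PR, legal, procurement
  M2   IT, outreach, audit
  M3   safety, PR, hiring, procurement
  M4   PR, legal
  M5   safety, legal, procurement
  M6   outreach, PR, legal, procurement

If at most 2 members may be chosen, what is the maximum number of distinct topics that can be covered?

Choosing M1, M2 covers {logistics, IT, outreach, PR, audit, legal, procurement} — 7 topics.
No choice of 2 members does better; here safety, hiring are left uncovered.

7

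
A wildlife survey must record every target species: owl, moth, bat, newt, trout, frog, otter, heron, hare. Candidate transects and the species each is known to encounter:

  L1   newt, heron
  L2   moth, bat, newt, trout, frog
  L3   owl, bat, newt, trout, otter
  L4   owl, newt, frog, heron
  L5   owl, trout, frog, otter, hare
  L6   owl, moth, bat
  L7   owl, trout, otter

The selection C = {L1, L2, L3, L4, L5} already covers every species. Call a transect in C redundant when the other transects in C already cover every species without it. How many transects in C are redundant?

3

Drop L1: the rest still cover every species — redundant.
Drop L2: moth uncovered — not redundant.
Drop L3: the rest still cover every species — redundant.
Drop L4: the rest still cover every species — redundant.
Drop L5: hare uncovered — not redundant.
3 redundant: L1, L3, L4.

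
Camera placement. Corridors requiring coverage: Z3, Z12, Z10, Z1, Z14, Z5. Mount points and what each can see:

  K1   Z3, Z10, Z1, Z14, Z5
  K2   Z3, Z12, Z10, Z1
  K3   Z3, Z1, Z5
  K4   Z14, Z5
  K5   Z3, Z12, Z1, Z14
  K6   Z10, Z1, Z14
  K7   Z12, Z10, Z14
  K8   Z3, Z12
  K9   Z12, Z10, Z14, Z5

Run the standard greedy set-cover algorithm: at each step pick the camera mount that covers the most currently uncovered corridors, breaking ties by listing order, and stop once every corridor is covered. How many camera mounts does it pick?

2

Pick 1: K1 covers 5 new corridors (Z3, Z10, Z1, Z14, Z5).
Pick 2: K2 covers 1 new corridors (Z12).
Greedy uses 2 camera mounts.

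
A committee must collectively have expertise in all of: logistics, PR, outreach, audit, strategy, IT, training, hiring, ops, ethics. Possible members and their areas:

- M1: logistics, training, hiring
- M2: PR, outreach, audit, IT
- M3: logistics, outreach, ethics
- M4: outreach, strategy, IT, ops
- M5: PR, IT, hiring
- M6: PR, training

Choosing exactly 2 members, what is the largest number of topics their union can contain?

Choosing M1, M2 covers {logistics, PR, outreach, audit, IT, training, hiring} — 7 topics.
No choice of 2 members does better; here strategy, ops, ethics are left uncovered.

7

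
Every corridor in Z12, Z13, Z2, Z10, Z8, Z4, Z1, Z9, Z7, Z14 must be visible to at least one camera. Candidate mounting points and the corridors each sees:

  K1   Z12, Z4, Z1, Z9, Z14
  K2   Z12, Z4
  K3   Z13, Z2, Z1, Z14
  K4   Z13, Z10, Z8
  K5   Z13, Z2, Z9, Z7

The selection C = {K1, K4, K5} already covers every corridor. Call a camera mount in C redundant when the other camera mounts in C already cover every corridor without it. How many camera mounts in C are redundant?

Drop K1: Z12, Z4, Z1, Z14 uncovered — not redundant.
Drop K4: Z10, Z8 uncovered — not redundant.
Drop K5: Z2, Z7 uncovered — not redundant.
None of the camera mounts in C is redundant.

0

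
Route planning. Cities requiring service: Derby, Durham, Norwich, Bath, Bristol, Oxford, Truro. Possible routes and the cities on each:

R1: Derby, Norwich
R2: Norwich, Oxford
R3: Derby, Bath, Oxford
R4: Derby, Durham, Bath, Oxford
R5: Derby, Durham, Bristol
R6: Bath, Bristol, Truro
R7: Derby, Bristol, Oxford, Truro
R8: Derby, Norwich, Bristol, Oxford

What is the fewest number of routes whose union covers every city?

3

R1, R4, R6 together cover {Derby, Durham, Norwich, Bath, Bristol, Oxford, Truro} — every city.
No 2 of the 8 routes cover everything (all 28 pairs fall short), so 3 is minimum.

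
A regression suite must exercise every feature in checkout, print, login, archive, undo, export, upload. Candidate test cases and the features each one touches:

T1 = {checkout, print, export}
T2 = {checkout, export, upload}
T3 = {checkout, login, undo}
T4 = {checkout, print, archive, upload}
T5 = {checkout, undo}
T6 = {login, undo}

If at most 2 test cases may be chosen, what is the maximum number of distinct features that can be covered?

Choosing T3, T4 covers {checkout, print, login, archive, undo, upload} — 6 features.
No choice of 2 test cases does better; here export is left uncovered.

6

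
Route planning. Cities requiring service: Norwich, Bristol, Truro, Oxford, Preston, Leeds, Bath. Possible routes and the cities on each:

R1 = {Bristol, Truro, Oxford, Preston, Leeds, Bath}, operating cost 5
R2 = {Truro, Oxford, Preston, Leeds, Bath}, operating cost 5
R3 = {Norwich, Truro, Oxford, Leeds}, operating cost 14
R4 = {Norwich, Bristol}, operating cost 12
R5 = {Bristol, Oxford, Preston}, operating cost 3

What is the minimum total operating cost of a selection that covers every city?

17

R1, R4 cover every city at operating cost 5 + 12 = 17.
Any cover uses at least 2 routes; among all covering selections none totals below 17.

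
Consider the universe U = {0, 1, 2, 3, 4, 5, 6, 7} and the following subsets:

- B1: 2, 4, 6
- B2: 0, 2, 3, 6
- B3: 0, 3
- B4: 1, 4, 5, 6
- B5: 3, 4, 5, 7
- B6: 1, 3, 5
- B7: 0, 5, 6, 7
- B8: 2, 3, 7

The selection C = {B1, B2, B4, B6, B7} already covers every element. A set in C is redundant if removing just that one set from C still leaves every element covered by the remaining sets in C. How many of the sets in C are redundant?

4

Drop B1: the rest still cover every element — redundant.
Drop B2: the rest still cover every element — redundant.
Drop B4: the rest still cover every element — redundant.
Drop B6: the rest still cover every element — redundant.
Drop B7: 7 uncovered — not redundant.
4 redundant: B1, B2, B4, B6.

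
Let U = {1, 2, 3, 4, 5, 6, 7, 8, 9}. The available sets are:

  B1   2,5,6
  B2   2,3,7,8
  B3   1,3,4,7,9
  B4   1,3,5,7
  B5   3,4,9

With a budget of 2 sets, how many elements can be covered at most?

Choosing B1, B3 covers {1, 2, 3, 4, 5, 6, 7, 9} — 8 elements.
No choice of 2 sets does better; here 8 is left uncovered.

8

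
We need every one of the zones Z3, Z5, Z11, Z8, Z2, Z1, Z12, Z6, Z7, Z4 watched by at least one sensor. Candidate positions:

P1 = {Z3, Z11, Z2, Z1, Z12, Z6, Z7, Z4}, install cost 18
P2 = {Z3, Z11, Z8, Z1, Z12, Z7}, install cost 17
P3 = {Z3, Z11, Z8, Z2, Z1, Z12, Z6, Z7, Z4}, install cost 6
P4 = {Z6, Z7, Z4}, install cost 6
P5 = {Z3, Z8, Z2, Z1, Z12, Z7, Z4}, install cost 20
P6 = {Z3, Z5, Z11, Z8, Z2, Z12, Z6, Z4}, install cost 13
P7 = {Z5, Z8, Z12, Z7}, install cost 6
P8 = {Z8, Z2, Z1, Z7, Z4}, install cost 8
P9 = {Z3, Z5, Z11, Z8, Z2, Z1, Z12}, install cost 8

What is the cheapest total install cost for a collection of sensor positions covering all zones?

P3, P7 cover every zone at install cost 6 + 6 = 12.
Any cover uses at least 2 sensor positions; among all covering selections none totals below 12.

12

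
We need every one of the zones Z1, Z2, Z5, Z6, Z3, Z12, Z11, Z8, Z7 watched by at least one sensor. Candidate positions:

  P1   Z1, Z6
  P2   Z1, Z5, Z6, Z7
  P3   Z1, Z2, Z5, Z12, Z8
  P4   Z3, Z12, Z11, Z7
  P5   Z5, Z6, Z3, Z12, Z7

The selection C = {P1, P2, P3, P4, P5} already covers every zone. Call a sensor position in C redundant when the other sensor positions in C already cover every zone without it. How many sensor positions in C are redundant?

Drop P1: the rest still cover every zone — redundant.
Drop P2: the rest still cover every zone — redundant.
Drop P3: Z2, Z8 uncovered — not redundant.
Drop P4: Z11 uncovered — not redundant.
Drop P5: the rest still cover every zone — redundant.
3 redundant: P1, P2, P5.

3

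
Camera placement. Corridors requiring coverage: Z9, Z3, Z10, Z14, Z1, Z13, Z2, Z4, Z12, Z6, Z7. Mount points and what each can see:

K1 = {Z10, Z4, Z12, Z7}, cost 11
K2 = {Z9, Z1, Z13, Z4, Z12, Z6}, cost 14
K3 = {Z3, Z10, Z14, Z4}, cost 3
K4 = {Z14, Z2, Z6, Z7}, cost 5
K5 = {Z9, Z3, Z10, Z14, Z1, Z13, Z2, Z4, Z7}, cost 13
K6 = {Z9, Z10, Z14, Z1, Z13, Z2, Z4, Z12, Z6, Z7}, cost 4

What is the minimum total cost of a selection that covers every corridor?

K3, K6 cover every corridor at cost 3 + 4 = 7.
Any cover uses at least 2 camera mounts; among all covering selections none totals below 7.

7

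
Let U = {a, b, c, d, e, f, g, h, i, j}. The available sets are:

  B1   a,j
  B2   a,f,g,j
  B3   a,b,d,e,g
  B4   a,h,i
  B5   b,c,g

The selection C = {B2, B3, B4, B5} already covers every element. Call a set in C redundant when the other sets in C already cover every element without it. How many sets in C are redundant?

0

Drop B2: f, j uncovered — not redundant.
Drop B3: d, e uncovered — not redundant.
Drop B4: h, i uncovered — not redundant.
Drop B5: c uncovered — not redundant.
None of the sets in C is redundant.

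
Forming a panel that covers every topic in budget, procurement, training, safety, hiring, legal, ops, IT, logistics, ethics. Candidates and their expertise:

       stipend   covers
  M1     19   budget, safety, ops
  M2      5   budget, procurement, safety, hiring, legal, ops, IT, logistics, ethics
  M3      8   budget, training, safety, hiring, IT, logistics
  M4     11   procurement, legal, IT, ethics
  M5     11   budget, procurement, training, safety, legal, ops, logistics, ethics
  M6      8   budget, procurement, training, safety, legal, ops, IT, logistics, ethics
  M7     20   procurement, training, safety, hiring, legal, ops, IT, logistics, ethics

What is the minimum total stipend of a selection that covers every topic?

M2, M3 cover every topic at stipend 5 + 8 = 13.
Any cover uses at least 2 members; among all covering selections none totals below 13.

13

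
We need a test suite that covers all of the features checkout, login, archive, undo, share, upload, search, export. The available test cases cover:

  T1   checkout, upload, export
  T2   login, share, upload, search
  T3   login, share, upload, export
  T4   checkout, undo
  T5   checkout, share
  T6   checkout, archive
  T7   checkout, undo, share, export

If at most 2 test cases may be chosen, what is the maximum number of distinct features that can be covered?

Choosing T2, T7 covers {checkout, login, undo, share, upload, search, export} — 7 features.
No choice of 2 test cases does better; here archive is left uncovered.

7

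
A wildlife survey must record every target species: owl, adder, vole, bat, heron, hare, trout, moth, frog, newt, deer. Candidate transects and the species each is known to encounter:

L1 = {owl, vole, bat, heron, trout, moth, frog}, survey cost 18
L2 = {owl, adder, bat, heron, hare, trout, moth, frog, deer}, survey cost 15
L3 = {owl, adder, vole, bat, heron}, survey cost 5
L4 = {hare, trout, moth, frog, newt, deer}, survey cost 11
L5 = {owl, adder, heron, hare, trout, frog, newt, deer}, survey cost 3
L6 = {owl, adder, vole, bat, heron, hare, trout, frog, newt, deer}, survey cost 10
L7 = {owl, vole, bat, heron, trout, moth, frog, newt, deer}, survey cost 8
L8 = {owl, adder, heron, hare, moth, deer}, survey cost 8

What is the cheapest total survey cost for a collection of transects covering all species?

11

L5, L7 cover every species at survey cost 3 + 8 = 11.
Any cover uses at least 2 transects; among all covering selections none totals below 11.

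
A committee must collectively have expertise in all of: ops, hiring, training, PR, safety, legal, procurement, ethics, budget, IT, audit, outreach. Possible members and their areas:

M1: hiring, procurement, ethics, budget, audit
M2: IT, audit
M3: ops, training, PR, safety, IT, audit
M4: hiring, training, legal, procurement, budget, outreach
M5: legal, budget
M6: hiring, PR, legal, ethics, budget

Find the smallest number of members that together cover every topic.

M1, M3, M4 together cover {ops, hiring, training, PR, safety, legal, procurement, ethics, budget, IT, audit, outreach} — every topic.
No 2 of the 6 members cover everything (all 15 pairs fall short), so 3 is minimum.

3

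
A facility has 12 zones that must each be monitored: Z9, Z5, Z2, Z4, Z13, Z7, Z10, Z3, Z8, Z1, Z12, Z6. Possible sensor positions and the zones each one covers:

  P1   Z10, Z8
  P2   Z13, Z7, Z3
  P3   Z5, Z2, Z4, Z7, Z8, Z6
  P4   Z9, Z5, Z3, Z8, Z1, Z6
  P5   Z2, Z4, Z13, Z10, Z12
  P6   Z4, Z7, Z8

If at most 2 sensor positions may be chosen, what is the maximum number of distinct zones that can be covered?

Choosing P4, P5 covers {Z9, Z5, Z2, Z4, Z13, Z10, Z3, Z8, Z1, Z12, Z6} — 11 zones.
No choice of 2 sensor positions does better; here Z7 is left uncovered.

11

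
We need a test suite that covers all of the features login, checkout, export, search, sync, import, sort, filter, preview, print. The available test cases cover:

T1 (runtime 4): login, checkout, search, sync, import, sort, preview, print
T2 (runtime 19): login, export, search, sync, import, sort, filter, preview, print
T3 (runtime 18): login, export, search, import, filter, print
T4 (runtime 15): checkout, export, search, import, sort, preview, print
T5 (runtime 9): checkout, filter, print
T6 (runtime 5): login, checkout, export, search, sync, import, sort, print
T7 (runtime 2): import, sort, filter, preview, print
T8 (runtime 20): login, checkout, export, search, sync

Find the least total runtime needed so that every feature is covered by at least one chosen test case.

T6, T7 cover every feature at runtime 5 + 2 = 7.
Any cover uses at least 2 test cases; among all covering selections none totals below 7.
Greedy by coverage-per-runtime would pick T7, T1, T6 for 11 — worse than the optimum 7.

7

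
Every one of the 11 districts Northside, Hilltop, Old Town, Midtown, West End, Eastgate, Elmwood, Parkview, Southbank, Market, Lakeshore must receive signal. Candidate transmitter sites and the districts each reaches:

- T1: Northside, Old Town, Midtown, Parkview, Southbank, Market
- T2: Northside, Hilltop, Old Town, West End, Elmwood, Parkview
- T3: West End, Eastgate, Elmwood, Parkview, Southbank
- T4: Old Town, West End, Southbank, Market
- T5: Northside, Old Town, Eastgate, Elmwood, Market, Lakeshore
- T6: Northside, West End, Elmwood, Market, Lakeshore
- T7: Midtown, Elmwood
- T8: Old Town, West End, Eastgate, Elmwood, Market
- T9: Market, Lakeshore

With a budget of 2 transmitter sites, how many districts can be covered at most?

9

Choosing T1, T2 covers {Northside, Hilltop, Old Town, Midtown, West End, Elmwood, Parkview, Southbank, Market} — 9 districts.
No choice of 2 transmitter sites does better; here Eastgate, Lakeshore are left uncovered.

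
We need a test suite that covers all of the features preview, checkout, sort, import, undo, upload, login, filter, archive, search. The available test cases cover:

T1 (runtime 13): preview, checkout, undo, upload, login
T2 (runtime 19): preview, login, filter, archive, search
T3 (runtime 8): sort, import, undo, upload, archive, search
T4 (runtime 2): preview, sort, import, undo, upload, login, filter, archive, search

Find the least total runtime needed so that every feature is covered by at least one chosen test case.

T1, T4 cover every feature at runtime 13 + 2 = 15.
Any cover uses at least 2 test cases; among all covering selections none totals below 15.

15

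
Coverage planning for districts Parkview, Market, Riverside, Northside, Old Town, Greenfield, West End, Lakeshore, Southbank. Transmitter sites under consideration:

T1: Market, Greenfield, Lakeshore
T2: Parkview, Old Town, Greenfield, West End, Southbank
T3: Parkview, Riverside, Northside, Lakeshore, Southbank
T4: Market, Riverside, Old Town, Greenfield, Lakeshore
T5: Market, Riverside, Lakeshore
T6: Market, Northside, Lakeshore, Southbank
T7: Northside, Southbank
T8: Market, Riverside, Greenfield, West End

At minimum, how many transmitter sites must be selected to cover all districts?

T1, T2, T3 together cover {Parkview, Market, Riverside, Northside, Old Town, Greenfield, West End, Lakeshore, Southbank} — every district.
No 2 of the 8 transmitter sites cover everything (all 28 pairs fall short), so 3 is minimum.

3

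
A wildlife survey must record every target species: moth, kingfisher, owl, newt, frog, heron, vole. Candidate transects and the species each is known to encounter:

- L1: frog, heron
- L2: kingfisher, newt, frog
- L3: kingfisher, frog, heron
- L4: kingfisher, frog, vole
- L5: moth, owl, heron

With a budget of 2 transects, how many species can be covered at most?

6

Choosing L2, L5 covers {moth, kingfisher, owl, newt, frog, heron} — 6 species.
No choice of 2 transects does better; here vole is left uncovered.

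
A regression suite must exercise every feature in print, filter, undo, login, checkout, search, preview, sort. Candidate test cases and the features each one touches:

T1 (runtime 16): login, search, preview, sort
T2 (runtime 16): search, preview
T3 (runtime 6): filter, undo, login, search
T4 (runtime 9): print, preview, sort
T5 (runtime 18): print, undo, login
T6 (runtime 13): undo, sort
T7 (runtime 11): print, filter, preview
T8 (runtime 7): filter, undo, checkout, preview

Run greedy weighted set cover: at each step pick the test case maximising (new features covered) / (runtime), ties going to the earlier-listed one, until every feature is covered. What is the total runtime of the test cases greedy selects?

Pick 1: T3 adds 4 new (filter, undo, login, search) at runtime 6 (ratio 4/6).
Pick 2: T4 adds 3 new (print, preview, sort) at runtime 9 (ratio 3/9).
Pick 3: T8 adds 1 new (checkout) at runtime 7 (ratio 1/7).
Greedy total runtime: 6 + 9 + 7 = 22.

22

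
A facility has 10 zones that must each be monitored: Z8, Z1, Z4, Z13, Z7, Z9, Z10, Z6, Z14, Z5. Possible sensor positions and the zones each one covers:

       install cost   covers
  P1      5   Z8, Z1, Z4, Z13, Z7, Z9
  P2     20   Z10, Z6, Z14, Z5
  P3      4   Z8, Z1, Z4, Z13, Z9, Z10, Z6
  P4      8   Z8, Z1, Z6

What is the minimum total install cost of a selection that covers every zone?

25

P1, P2 cover every zone at install cost 5 + 20 = 25.
Any cover uses at least 2 sensor positions; among all covering selections none totals below 25.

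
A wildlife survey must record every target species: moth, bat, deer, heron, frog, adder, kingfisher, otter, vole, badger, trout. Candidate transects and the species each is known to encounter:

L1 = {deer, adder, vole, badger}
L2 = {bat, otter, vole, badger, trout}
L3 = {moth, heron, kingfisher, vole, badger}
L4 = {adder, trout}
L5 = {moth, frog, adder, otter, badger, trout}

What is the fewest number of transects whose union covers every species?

L1, L2, L3, L5 together cover {moth, bat, deer, heron, frog, adder, kingfisher, otter, vole, badger, trout} — every species.
No 3 of the 5 transects cover everything (all 10 triples fall short), so 4 is minimum.

4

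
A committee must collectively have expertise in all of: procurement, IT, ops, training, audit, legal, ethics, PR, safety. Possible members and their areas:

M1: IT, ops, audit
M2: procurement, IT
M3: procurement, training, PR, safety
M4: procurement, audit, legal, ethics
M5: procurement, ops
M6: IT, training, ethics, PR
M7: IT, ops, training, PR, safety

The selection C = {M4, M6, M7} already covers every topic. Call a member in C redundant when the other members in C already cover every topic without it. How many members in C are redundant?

1

Drop M4: procurement, audit, legal uncovered — not redundant.
Drop M6: the rest still cover every topic — redundant.
Drop M7: ops, safety uncovered — not redundant.
1 redundant: M6.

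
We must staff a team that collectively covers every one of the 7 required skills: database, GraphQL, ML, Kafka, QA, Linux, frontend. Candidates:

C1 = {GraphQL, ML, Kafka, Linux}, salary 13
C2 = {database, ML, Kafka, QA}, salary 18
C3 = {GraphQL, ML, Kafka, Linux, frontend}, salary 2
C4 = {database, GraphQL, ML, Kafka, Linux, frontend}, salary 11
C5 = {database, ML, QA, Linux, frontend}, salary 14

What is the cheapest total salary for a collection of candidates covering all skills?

C3, C5 cover every skill at salary 2 + 14 = 16.
Any cover uses at least 2 candidates; among all covering selections none totals below 16.

16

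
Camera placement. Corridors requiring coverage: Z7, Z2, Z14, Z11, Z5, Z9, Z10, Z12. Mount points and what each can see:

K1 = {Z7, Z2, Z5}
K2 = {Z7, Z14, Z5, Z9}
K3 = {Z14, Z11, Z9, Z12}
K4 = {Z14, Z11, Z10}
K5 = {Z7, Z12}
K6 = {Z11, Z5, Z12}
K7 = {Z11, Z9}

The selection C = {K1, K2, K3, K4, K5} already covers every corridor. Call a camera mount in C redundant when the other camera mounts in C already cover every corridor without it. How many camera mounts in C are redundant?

Drop K1: Z2 uncovered — not redundant.
Drop K2: the rest still cover every corridor — redundant.
Drop K3: the rest still cover every corridor — redundant.
Drop K4: Z10 uncovered — not redundant.
Drop K5: the rest still cover every corridor — redundant.
3 redundant: K2, K3, K5.

3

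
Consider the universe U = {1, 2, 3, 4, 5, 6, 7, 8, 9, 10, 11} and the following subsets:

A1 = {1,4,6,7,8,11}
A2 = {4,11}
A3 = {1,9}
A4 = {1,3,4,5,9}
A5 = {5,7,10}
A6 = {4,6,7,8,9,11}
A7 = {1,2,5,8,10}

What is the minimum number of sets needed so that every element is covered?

A1, A4, A7 together cover {1, 2, 3, 4, 5, 6, 7, 8, 9, 10, 11} — every element.
No 2 of the 7 sets cover everything (all 21 pairs fall short), so 3 is minimum.

3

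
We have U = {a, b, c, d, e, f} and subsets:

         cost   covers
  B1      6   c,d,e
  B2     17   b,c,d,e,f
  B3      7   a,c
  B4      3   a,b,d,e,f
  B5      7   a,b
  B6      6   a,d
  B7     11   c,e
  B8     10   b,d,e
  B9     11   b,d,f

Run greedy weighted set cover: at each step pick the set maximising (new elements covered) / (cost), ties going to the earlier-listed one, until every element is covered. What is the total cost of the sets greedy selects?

9

Pick 1: B4 adds 5 new (a, b, d, e, f) at cost 3 (ratio 5/3).
Pick 2: B1 adds 1 new (c) at cost 6 (ratio 1/6).
Greedy total cost: 3 + 6 = 9.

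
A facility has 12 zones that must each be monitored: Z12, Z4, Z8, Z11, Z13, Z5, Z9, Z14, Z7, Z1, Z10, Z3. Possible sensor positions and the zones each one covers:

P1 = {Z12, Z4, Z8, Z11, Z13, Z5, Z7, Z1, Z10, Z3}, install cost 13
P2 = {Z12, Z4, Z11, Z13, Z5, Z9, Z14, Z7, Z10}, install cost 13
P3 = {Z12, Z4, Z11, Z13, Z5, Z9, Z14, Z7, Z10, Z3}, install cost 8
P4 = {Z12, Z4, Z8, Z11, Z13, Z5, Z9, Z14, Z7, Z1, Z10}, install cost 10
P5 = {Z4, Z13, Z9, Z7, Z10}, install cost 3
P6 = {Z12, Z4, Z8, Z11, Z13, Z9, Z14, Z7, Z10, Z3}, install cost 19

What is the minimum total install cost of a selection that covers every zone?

18

P3, P4 cover every zone at install cost 8 + 10 = 18.
Any cover uses at least 2 sensor positions; among all covering selections none totals below 18.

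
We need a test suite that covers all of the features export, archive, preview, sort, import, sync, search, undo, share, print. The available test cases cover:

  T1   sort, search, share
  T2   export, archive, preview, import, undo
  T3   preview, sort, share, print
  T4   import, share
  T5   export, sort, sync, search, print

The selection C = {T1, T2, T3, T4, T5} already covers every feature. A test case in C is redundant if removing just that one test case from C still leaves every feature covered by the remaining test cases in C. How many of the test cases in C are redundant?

3

Drop T1: the rest still cover every feature — redundant.
Drop T2: archive, undo uncovered — not redundant.
Drop T3: the rest still cover every feature — redundant.
Drop T4: the rest still cover every feature — redundant.
Drop T5: sync uncovered — not redundant.
3 redundant: T1, T3, T4.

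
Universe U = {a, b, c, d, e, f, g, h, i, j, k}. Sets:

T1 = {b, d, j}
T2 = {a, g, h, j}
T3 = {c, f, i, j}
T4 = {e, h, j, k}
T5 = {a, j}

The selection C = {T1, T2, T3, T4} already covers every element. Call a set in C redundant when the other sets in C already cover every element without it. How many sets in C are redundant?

0

Drop T1: b, d uncovered — not redundant.
Drop T2: a, g uncovered — not redundant.
Drop T3: c, f, i uncovered — not redundant.
Drop T4: e, k uncovered — not redundant.
None of the sets in C is redundant.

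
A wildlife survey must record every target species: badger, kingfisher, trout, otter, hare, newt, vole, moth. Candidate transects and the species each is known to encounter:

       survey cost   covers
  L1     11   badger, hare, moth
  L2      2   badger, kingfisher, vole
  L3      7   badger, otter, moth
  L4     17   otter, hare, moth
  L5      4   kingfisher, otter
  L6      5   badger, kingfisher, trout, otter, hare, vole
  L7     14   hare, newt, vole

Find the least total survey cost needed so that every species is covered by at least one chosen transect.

L3, L6, L7 cover every species at survey cost 7 + 5 + 14 = 26.
Any cover uses at least 3 transects; among all covering selections none totals below 26.

26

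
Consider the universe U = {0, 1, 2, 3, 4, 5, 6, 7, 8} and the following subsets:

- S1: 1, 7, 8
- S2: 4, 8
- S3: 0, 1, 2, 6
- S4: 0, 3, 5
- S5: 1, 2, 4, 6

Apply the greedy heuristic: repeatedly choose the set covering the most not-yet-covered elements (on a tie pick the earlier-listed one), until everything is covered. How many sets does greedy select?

4

Pick 1: S3 covers 4 new elements (0, 1, 2, 6).
Pick 2: S1 covers 2 new elements (7, 8).
Pick 3: S4 covers 2 new elements (3, 5).
Pick 4: S2 covers 1 new elements (4).
Greedy uses 4 sets. (The true minimum is 3.)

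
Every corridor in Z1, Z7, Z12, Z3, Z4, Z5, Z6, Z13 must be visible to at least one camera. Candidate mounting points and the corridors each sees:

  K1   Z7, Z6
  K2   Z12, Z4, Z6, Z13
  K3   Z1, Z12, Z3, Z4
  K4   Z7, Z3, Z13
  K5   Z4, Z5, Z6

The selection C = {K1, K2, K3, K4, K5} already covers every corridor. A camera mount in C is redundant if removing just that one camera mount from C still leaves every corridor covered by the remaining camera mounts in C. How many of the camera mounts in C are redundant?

Drop K1: the rest still cover every corridor — redundant.
Drop K2: the rest still cover every corridor — redundant.
Drop K3: Z1 uncovered — not redundant.
Drop K4: the rest still cover every corridor — redundant.
Drop K5: Z5 uncovered — not redundant.
3 redundant: K1, K2, K4.

3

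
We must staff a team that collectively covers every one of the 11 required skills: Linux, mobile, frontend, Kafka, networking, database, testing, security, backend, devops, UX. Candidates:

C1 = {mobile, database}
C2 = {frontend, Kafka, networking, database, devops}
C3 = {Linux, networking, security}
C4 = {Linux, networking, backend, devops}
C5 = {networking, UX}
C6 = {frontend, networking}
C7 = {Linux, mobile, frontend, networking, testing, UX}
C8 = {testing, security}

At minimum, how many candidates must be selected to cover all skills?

4

C2, C3, C4, C7 together cover {Linux, mobile, frontend, Kafka, networking, database, testing, security, backend, devops, UX} — every skill.
No 3 of the 8 candidates cover everything (all 56 triples fall short), so 4 is minimum.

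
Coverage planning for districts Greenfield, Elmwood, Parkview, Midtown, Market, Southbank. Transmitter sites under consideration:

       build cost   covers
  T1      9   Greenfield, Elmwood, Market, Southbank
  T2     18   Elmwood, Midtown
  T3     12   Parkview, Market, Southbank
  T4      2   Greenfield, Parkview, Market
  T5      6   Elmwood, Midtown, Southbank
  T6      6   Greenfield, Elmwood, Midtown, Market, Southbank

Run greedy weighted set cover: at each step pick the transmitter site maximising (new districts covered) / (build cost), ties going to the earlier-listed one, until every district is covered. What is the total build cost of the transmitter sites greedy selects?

8

Pick 1: T4 adds 3 new (Greenfield, Parkview, Market) at build cost 2 (ratio 3/2).
Pick 2: T5 adds 3 new (Elmwood, Midtown, Southbank) at build cost 6 (ratio 3/6).
Greedy total build cost: 2 + 6 = 8.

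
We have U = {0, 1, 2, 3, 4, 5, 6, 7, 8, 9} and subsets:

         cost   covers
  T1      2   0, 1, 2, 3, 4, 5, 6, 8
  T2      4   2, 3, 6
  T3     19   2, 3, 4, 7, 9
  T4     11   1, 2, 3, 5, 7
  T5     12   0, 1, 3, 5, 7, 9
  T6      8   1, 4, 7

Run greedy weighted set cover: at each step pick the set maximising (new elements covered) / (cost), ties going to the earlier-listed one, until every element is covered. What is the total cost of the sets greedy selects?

Pick 1: T1 adds 8 new (0, 1, 2, 3, 4, 5, 6, 8) at cost 2 (ratio 8/2).
Pick 2: T5 adds 2 new (7, 9) at cost 12 (ratio 2/12).
Greedy total cost: 2 + 12 = 14.

14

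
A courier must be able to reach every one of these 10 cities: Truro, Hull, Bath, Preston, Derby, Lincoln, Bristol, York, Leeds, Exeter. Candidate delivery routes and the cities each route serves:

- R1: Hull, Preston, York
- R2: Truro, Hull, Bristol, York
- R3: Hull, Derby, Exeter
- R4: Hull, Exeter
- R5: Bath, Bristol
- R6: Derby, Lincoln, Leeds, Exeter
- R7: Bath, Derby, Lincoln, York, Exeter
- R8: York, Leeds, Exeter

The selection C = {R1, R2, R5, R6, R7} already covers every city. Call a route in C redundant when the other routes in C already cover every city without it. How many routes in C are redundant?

Drop R1: Preston uncovered — not redundant.
Drop R2: Truro uncovered — not redundant.
Drop R5: the rest still cover every city — redundant.
Drop R6: Leeds uncovered — not redundant.
Drop R7: the rest still cover every city — redundant.
2 redundant: R5, R7.

2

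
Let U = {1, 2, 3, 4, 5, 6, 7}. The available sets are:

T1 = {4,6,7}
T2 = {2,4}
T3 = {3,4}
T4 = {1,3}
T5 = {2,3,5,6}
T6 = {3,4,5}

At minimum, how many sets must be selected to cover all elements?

3

T1, T4, T5 together cover {1, 2, 3, 4, 5, 6, 7} — every element.
No 2 of the 6 sets cover everything (all 15 pairs fall short), so 3 is minimum.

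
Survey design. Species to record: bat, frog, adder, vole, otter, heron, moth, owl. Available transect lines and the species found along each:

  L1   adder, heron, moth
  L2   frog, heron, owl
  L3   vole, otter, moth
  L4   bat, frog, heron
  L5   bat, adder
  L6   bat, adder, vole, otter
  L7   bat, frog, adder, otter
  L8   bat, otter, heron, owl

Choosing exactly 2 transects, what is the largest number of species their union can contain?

7

Choosing L2, L6 covers {bat, frog, adder, vole, otter, heron, owl} — 7 species.
No choice of 2 transects does better; here moth is left uncovered.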